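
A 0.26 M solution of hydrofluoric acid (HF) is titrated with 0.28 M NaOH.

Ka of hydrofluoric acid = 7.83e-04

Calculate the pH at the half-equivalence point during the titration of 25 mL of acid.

At half-equivalence [HA] = [A⁻], so Henderson-Hasselbalch gives pH = pKa = -log(7.83e-04) = 3.11.

pH = pKa = 3.11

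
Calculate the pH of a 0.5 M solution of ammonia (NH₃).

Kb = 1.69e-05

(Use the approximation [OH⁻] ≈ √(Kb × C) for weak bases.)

[OH⁻] = √(Kb × C) = √(1.69e-05 × 0.5) = 2.9069e-03. pOH = 2.54, pH = 14 - pOH

pH = 11.46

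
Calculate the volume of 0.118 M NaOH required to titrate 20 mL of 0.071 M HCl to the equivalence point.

At equivalence: moles acid = moles base. moles HCl = 0.071 × 20/1000 = 0.00142 mol. V_base = moles / 0.118 × 1000 = 12.0 mL.

V_{base} = 12.0 mL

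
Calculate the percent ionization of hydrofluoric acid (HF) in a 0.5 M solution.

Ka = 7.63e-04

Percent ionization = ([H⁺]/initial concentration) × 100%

Using Ka equilibrium: x² + Ka×x - Ka×C = 0. Solving: [H⁺] = 1.9154e-02. Percent = (1.9154e-02/0.5) × 100

Percent ionization = 3.83%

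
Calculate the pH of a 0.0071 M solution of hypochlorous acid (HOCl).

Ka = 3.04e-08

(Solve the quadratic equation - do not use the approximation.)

x² + Ka×x - Ka×C = 0. Using quadratic formula: [H⁺] = 1.4676e-05

pH = 4.83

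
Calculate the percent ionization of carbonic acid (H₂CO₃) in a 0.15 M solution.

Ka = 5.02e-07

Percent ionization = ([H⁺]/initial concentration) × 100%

Using Ka equilibrium: x² + Ka×x - Ka×C = 0. Solving: [H⁺] = 2.7416e-04. Percent = (2.7416e-04/0.15) × 100

Percent ionization = 0.183%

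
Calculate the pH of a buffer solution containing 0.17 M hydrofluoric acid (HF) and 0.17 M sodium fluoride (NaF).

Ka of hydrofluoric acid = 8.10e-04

pKa = -log(8.10e-04) = 3.09. pH = pKa + log([A⁻]/[HA]) = 3.09 + log(0.17/0.17)

pH = 3.09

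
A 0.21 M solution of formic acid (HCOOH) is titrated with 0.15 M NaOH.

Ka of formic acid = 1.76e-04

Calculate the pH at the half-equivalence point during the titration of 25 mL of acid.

At half-equivalence [HA] = [A⁻], so Henderson-Hasselbalch gives pH = pKa = -log(1.76e-04) = 3.75.

pH = pKa = 3.75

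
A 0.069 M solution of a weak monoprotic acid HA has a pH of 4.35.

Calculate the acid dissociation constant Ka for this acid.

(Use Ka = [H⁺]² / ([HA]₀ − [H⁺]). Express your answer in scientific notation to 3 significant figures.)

[H⁺] = 10^(−pH) = 10^(−4.35) = 4.467e-05 M. For HA ⇌ H⁺ + A⁻, Ka = [H⁺][A⁻]/[HA] = [H⁺]² / ([HA]₀ − [H⁺]) = (4.467e-05)² / (0.069 − 4.467e-05) = 2.89e-08.

K_a = 2.89e-08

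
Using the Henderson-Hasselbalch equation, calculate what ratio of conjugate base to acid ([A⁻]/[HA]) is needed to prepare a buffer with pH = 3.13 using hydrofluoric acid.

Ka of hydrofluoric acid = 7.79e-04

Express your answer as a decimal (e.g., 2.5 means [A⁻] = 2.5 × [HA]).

pKa = -log(7.79e-04) = 3.1085. pH = pKa + log([A⁻]/[HA]), so log([A⁻]/[HA]) = pH − pKa = 3.13 − 3.1085 = 0.0215. [A⁻]/[HA] = 10^(0.0215) = 1.05

[A⁻]/[HA] = 1.05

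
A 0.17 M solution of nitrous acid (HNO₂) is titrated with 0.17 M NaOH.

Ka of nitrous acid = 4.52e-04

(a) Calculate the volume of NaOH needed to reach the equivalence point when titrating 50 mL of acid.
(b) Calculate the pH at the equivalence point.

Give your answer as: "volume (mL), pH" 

moles acid = 0.17 × 50/1000 = 0.0085 mol; V_base = moles/0.17 × 1000 = 50.0 mL. At equivalence only the conjugate base is present: [A⁻] = 0.0085/0.100 = 8.5000e-02 M. Kb = Kw/Ka = 2.21e-11; [OH⁻] = √(Kb × [A⁻]) = 1.3713e-06; pOH = 5.86; pH = 14 - pOH = 8.14.

V = 50.0 mL, pH = 8.14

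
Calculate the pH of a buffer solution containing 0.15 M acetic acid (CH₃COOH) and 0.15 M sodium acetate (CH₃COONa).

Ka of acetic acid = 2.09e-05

pKa = -log(2.09e-05) = 4.68. pH = pKa + log([A⁻]/[HA]) = 4.68 + log(0.15/0.15)

pH = 4.68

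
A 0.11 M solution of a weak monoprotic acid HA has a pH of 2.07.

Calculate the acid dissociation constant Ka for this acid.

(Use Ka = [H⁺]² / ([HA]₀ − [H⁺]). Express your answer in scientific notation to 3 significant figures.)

[H⁺] = 10^(−pH) = 10^(−2.07) = 8.511e-03 M. For HA ⇌ H⁺ + A⁻, Ka = [H⁺][A⁻]/[HA] = [H⁺]² / ([HA]₀ − [H⁺]) = (8.511e-03)² / (0.11 − 8.511e-03) = 7.14e-04.

K_a = 7.14e-04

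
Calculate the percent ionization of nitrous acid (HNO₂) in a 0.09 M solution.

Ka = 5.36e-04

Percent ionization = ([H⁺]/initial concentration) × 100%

Using Ka equilibrium: x² + Ka×x - Ka×C = 0. Solving: [H⁺] = 6.6827e-03. Percent = (6.6827e-03/0.09) × 100

Percent ionization = 7.43%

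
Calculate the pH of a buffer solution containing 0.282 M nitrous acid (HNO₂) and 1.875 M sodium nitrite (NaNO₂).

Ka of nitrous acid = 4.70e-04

pKa = -log(4.70e-04) = 3.33. pH = pKa + log([A⁻]/[HA]) = 3.33 + log(1.875/0.282)

pH = 4.15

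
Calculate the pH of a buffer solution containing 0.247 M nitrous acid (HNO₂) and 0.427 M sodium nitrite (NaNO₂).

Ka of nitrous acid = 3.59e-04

pKa = -log(3.59e-04) = 3.44. pH = pKa + log([A⁻]/[HA]) = 3.44 + log(0.427/0.247)

pH = 3.68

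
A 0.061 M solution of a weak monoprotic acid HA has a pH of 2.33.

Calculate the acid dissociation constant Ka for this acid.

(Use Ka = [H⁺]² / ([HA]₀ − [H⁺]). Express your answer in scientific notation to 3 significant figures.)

[H⁺] = 10^(−pH) = 10^(−2.33) = 4.677e-03 M. For HA ⇌ H⁺ + A⁻, Ka = [H⁺][A⁻]/[HA] = [H⁺]² / ([HA]₀ − [H⁺]) = (4.677e-03)² / (0.061 − 4.677e-03) = 3.88e-04.

K_a = 3.88e-04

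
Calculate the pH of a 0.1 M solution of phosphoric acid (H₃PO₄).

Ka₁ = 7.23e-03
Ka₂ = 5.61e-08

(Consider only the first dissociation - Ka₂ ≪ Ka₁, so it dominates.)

First dissociation dominates. From Ka₁ = [H⁺][HA⁻]/[H₂A], x² + Ka₁·x − Ka₁·C = 0 with C = 0.1 M and Ka₁ = 7.23e-03. Solving: [H⁺] = (−Ka₁ + √(Ka₁² + 4·Ka₁·C)) / 2 = 2.3516e-02 M. pH = -log(2.3516e-02) = 1.63.

pH = 1.63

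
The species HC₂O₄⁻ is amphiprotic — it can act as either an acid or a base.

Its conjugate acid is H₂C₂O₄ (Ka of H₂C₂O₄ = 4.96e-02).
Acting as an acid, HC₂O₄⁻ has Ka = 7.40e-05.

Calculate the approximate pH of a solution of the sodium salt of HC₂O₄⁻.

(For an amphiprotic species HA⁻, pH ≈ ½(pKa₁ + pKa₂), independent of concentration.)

pKa₁ = -log(4.96e-02) = 1.30; pKa₂ = -log(7.40e-05) = 4.13. For an amphiprotic species, pH ≈ ½(pKa₁ + pKa₂) = ½(1.30 + 4.13) = 2.72.

pH = 2.72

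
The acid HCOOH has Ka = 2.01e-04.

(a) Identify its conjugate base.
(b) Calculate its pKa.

(a) The conjugate base is formed by removing one H⁺ from HCOOH, giving HCOO⁻. (b) pKa = -log(Ka) = -log(2.01e-04) = 3.70.

Conjugate base: HCOO⁻; pK_a = 3.70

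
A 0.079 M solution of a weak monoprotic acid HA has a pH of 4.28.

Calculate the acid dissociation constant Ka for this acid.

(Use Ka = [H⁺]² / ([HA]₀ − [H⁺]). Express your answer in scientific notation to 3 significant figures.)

[H⁺] = 10^(−pH) = 10^(−4.28) = 5.248e-05 M. For HA ⇌ H⁺ + A⁻, Ka = [H⁺][A⁻]/[HA] = [H⁺]² / ([HA]₀ − [H⁺]) = (5.248e-05)² / (0.079 − 5.248e-05) = 3.49e-08.

K_a = 3.49e-08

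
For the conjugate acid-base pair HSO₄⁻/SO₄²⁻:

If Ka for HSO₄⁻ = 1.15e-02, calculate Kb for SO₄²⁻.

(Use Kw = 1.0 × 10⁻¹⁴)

For a conjugate pair Ka × Kb = Kw, so Kb = Kw/Ka = 1.0 × 10⁻¹⁴ / 1.15e-02 = 8.70e-13.

K_b = 8.70e-13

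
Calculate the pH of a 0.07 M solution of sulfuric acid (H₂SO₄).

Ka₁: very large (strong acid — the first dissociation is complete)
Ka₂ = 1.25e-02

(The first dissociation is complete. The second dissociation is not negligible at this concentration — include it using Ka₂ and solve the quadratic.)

First dissociation is complete: [H⁺]₀ = [HSO₄⁻]₀ = C = 0.07 M. Second dissociation HSO₄⁻ ⇌ H⁺ + SO₄²⁻: let x = [SO₄²⁻]. Ka₂ = (C + x)·x / (C − x) = 1.25e-02 → x² + (C + Ka₂)·x − Ka₂·C = 0 → x² + 0.08250·x − 8.750e-04 = 0. x = (−0.08250 + √(0.08250² + 4 × 8.750e-04)) / 2 = 9.5099e-03 M. [H⁺] = C + x = 0.07 + 9.5099e-03 = 7.9510e-02 M. pH = -log(7.9510e-02) = 1.10.

pH = 1.10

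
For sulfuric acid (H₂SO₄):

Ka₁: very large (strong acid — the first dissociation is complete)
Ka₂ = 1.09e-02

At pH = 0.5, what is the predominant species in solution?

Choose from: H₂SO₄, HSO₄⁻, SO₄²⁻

The first dissociation is complete, so H₂SO₄ itself is never the predominant species in water; pKa₂ = -log(1.09e-02) = 1.96. For a polyprotic acid the predominant species crosses at each pKa: below pKa_n the protonated form dominates, above it the deprotonated form does. At pH = 0.5, the predominant species is HSO₄⁻.

HSO₄⁻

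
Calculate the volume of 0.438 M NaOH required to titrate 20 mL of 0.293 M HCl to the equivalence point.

At equivalence: moles acid = moles base. moles HCl = 0.293 × 20/1000 = 0.00586 mol. V_base = moles / 0.438 × 1000 = 13.4 mL.

V_{base} = 13.4 mL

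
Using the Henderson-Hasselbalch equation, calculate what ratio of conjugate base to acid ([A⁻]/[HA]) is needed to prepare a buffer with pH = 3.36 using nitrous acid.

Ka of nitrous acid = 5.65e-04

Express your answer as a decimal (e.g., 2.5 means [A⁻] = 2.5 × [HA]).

pKa = -log(5.65e-04) = 3.2480. pH = pKa + log([A⁻]/[HA]), so log([A⁻]/[HA]) = pH − pKa = 3.36 − 3.2480 = 0.1120. [A⁻]/[HA] = 10^(0.1120) = 1.29

[A⁻]/[HA] = 1.29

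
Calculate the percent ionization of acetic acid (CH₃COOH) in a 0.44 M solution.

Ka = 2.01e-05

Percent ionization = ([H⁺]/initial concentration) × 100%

Using Ka equilibrium: x² + Ka×x - Ka×C = 0. Solving: [H⁺] = 2.9639e-03. Percent = (2.9639e-03/0.44) × 100

Percent ionization = 0.674%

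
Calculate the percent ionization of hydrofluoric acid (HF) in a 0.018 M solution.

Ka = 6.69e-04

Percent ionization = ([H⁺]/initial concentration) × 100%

Using Ka equilibrium: x² + Ka×x - Ka×C = 0. Solving: [H⁺] = 3.1517e-03. Percent = (3.1517e-03/0.018) × 100

Percent ionization = 17.5%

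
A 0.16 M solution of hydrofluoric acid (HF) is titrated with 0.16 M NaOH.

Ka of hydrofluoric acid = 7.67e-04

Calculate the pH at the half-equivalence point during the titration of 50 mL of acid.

At half-equivalence [HA] = [A⁻], so Henderson-Hasselbalch gives pH = pKa = -log(7.67e-04) = 3.12.

pH = pKa = 3.12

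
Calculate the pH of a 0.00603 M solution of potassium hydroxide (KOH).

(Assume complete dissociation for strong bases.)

[OH⁻] = 0.00603 M for strong base. pOH = -log[OH⁻] = 2.22, pH = 14 - pOH

pH = 11.78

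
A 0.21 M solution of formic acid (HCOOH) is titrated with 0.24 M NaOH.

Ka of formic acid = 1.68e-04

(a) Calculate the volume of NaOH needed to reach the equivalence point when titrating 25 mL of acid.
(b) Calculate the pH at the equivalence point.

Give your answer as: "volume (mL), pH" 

moles acid = 0.21 × 25/1000 = 0.00525 mol; V_base = moles/0.24 × 1000 = 21.9 mL. At equivalence only the conjugate base is present: [A⁻] = 0.00525/0.047 = 1.1200e-01 M. Kb = Kw/Ka = 5.95e-11; [OH⁻] = √(Kb × [A⁻]) = 2.5820e-06; pOH = 5.59; pH = 14 - pOH = 8.41.

V = 21.9 mL, pH = 8.41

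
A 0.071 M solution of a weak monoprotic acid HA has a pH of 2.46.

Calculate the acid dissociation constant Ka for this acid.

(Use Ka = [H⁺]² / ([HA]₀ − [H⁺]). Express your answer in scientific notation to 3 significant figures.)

[H⁺] = 10^(−pH) = 10^(−2.46) = 3.467e-03 M. For HA ⇌ H⁺ + A⁻, Ka = [H⁺][A⁻]/[HA] = [H⁺]² / ([HA]₀ − [H⁺]) = (3.467e-03)² / (0.071 − 3.467e-03) = 1.78e-04.

K_a = 1.78e-04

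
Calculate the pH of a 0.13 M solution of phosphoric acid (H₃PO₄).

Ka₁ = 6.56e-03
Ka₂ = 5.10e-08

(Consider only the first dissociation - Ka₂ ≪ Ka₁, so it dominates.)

First dissociation dominates. From Ka₁ = [H⁺][HA⁻]/[H₂A], x² + Ka₁·x − Ka₁·C = 0 with C = 0.13 M and Ka₁ = 6.56e-03. Solving: [H⁺] = (−Ka₁ + √(Ka₁² + 4·Ka₁·C)) / 2 = 2.6106e-02 M. pH = -log(2.6106e-02) = 1.58.

pH = 1.58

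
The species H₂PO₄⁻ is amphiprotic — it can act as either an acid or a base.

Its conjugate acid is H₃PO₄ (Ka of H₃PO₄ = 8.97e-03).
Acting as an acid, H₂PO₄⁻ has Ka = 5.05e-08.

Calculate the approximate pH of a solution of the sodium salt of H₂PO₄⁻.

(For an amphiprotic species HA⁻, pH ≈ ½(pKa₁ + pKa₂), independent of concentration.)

pKa₁ = -log(8.97e-03) = 2.05; pKa₂ = -log(5.05e-08) = 7.30. For an amphiprotic species, pH ≈ ½(pKa₁ + pKa₂) = ½(2.05 + 7.30) = 4.67.

pH = 4.67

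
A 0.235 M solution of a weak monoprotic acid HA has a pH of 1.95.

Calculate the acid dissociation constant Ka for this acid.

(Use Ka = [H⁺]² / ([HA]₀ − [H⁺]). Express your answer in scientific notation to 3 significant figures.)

[H⁺] = 10^(−pH) = 10^(−1.95) = 1.122e-02 M. For HA ⇌ H⁺ + A⁻, Ka = [H⁺][A⁻]/[HA] = [H⁺]² / ([HA]₀ − [H⁺]) = (1.122e-02)² / (0.235 − 1.122e-02) = 5.63e-04.

K_a = 5.63e-04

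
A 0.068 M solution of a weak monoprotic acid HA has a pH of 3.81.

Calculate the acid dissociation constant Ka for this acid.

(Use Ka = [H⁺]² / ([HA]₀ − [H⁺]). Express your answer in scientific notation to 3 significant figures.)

[H⁺] = 10^(−pH) = 10^(−3.81) = 1.549e-04 M. For HA ⇌ H⁺ + A⁻, Ka = [H⁺][A⁻]/[HA] = [H⁺]² / ([HA]₀ − [H⁺]) = (1.549e-04)² / (0.068 − 1.549e-04) = 3.54e-07.

K_a = 3.54e-07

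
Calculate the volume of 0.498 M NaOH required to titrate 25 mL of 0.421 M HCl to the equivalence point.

At equivalence: moles acid = moles base. moles HCl = 0.421 × 25/1000 = 0.01052 mol. V_base = moles / 0.498 × 1000 = 21.1 mL.

V_{base} = 21.1 mL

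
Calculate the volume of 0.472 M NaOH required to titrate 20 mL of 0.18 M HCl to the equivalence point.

At equivalence: moles acid = moles base. moles HCl = 0.18 × 20/1000 = 0.0036 mol. V_base = moles / 0.472 × 1000 = 7.6 mL.

V_{base} = 7.6 mL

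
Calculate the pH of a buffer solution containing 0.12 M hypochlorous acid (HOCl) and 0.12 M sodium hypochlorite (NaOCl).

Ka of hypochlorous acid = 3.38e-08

pKa = -log(3.38e-08) = 7.47. pH = pKa + log([A⁻]/[HA]) = 7.47 + log(0.12/0.12)

pH = 7.47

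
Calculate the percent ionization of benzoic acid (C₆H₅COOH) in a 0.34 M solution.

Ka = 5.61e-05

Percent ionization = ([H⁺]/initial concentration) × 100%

Using Ka equilibrium: x² + Ka×x - Ka×C = 0. Solving: [H⁺] = 4.3394e-03. Percent = (4.3394e-03/0.34) × 100

Percent ionization = 1.28%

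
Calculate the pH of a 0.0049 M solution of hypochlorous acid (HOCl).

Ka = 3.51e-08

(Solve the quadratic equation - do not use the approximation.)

x² + Ka×x - Ka×C = 0. Using quadratic formula: [H⁺] = 1.3097e-05

pH = 4.88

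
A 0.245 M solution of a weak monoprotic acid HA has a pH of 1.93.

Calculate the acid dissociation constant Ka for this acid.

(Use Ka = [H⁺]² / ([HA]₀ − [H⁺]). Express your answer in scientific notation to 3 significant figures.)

[H⁺] = 10^(−pH) = 10^(−1.93) = 1.175e-02 M. For HA ⇌ H⁺ + A⁻, Ka = [H⁺][A⁻]/[HA] = [H⁺]² / ([HA]₀ − [H⁺]) = (1.175e-02)² / (0.245 − 1.175e-02) = 5.92e-04.

K_a = 5.92e-04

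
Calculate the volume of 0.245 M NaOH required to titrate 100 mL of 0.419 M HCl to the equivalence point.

At equivalence: moles acid = moles base. moles HCl = 0.419 × 100/1000 = 0.0419 mol. V_base = moles / 0.245 × 1000 = 171.0 mL.

V_{base} = 171.0 mL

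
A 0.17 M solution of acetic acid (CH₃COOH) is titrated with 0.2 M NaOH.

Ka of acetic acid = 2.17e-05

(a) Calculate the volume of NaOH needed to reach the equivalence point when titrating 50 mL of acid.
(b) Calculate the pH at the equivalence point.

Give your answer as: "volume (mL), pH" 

moles acid = 0.17 × 50/1000 = 0.0085 mol; V_base = moles/0.2 × 1000 = 42.5 mL. At equivalence only the conjugate base is present: [A⁻] = 0.0085/0.092 = 9.1892e-02 M. Kb = Kw/Ka = 4.61e-10; [OH⁻] = √(Kb × [A⁻]) = 6.5074e-06; pOH = 5.19; pH = 14 - pOH = 8.81.

V = 42.5 mL, pH = 8.81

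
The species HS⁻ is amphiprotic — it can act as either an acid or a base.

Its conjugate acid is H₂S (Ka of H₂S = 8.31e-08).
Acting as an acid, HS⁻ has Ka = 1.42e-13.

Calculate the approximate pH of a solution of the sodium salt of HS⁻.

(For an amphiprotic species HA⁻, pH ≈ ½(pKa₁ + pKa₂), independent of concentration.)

pKa₁ = -log(8.31e-08) = 7.08; pKa₂ = -log(1.42e-13) = 12.85. For an amphiprotic species, pH ≈ ½(pKa₁ + pKa₂) = ½(7.08 + 12.85) = 9.96.

pH = 9.96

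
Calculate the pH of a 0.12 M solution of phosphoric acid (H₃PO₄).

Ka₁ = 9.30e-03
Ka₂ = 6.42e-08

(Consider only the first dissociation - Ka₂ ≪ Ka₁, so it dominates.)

First dissociation dominates. From Ka₁ = [H⁺][HA⁻]/[H₂A], x² + Ka₁·x − Ka₁·C = 0 with C = 0.12 M and Ka₁ = 9.30e-03. Solving: [H⁺] = (−Ka₁ + √(Ka₁² + 4·Ka₁·C)) / 2 = 2.9079e-02 M. pH = -log(2.9079e-02) = 1.54.

pH = 1.54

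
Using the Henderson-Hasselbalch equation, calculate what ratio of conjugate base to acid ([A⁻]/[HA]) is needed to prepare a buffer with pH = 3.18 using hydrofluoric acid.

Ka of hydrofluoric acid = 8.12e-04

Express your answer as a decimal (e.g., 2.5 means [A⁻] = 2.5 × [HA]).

pKa = -log(8.12e-04) = 3.0904. pH = pKa + log([A⁻]/[HA]), so log([A⁻]/[HA]) = pH − pKa = 3.18 − 3.0904 = 0.0896. [A⁻]/[HA] = 10^(0.0896) = 1.23

[A⁻]/[HA] = 1.23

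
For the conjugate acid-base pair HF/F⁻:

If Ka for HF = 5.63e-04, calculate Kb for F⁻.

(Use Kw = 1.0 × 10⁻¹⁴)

For a conjugate pair Ka × Kb = Kw, so Kb = Kw/Ka = 1.0 × 10⁻¹⁴ / 5.63e-04 = 1.78e-11.

K_b = 1.78e-11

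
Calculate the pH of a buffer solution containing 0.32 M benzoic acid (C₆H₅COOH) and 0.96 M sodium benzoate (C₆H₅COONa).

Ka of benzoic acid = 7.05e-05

pKa = -log(7.05e-05) = 4.15. pH = pKa + log([A⁻]/[HA]) = 4.15 + log(0.96/0.32)

pH = 4.63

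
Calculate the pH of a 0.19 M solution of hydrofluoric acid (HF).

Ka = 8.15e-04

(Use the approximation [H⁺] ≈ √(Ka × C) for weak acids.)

[H⁺] = √(Ka × C) = √(8.15e-04 × 0.19) = 1.2444e-02. pH = -log(1.2444e-02)

pH = 1.91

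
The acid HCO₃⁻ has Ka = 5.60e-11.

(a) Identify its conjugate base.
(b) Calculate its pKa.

(a) The conjugate base is formed by removing one H⁺ from HCO₃⁻, giving CO₃²⁻. (b) pKa = -log(Ka) = -log(5.60e-11) = 10.25.

Conjugate base: CO₃²⁻; pK_a = 10.25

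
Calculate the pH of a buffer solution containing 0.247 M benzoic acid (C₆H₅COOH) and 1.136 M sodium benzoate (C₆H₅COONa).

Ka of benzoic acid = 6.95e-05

pKa = -log(6.95e-05) = 4.16. pH = pKa + log([A⁻]/[HA]) = 4.16 + log(1.136/0.247)

pH = 4.82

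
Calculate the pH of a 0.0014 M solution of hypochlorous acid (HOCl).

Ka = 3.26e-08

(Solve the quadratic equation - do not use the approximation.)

x² + Ka×x - Ka×C = 0. Using quadratic formula: [H⁺] = 6.7395e-06

pH = 5.17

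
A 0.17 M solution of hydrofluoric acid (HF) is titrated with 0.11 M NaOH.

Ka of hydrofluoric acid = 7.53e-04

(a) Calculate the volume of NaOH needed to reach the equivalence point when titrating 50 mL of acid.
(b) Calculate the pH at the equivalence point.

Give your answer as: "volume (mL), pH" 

moles acid = 0.17 × 50/1000 = 0.0085 mol; V_base = moles/0.11 × 1000 = 77.3 mL. At equivalence only the conjugate base is present: [A⁻] = 0.0085/0.127 = 6.6786e-02 M. Kb = Kw/Ka = 1.33e-11; [OH⁻] = √(Kb × [A⁻]) = 9.4177e-07; pOH = 6.03; pH = 14 - pOH = 7.97.

V = 77.3 mL, pH = 7.97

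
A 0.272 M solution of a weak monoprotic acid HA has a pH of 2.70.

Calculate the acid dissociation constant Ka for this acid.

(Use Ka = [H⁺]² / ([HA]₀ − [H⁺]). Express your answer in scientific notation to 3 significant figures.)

[H⁺] = 10^(−pH) = 10^(−2.70) = 1.995e-03 M. For HA ⇌ H⁺ + A⁻, Ka = [H⁺][A⁻]/[HA] = [H⁺]² / ([HA]₀ − [H⁺]) = (1.995e-03)² / (0.272 − 1.995e-03) = 1.47e-05.

K_a = 1.47e-05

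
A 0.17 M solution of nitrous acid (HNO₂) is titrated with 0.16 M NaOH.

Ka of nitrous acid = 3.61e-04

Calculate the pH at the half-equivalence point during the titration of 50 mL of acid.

At half-equivalence [HA] = [A⁻], so Henderson-Hasselbalch gives pH = pKa = -log(3.61e-04) = 3.44.

pH = pKa = 3.44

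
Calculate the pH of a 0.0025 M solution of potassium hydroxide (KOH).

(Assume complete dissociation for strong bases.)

[OH⁻] = 0.0025 M for strong base. pOH = -log[OH⁻] = 2.60, pH = 14 - pOH

pH = 11.40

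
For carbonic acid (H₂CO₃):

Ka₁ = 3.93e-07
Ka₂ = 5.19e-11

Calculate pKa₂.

pKa₂ = -log(Ka₂) = -log(5.19e-11) = 10.28.

pK_{a2} = 10.28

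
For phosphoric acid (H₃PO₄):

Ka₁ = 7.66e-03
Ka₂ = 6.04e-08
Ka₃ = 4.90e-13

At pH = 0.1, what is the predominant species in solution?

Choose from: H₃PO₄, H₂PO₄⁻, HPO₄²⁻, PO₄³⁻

pKa₁ = 2.12, pKa₂ = 7.22, pKa₃ = 12.31. For a polyprotic acid the predominant species crosses at each pKa: below pKa_n the protonated form dominates, above it the deprotonated form does. At pH = 0.1, the predominant species is H₃PO₄.

H₃PO₄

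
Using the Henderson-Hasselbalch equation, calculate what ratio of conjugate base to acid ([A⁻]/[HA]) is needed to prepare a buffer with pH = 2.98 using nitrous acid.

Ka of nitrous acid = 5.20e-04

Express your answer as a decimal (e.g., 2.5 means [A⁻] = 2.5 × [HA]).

pKa = -log(5.20e-04) = 3.2840. pH = pKa + log([A⁻]/[HA]), so log([A⁻]/[HA]) = pH − pKa = 2.98 − 3.2840 = -0.3040. [A⁻]/[HA] = 10^(-0.3040) = 0.497

[A⁻]/[HA] = 0.497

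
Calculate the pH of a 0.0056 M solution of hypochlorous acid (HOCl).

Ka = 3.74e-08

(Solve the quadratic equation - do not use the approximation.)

x² + Ka×x - Ka×C = 0. Using quadratic formula: [H⁺] = 1.4453e-05

pH = 4.84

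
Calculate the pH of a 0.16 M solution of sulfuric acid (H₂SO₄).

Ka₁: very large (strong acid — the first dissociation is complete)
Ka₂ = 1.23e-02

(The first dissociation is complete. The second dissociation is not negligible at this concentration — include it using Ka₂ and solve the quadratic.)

First dissociation is complete: [H⁺]₀ = [HSO₄⁻]₀ = C = 0.16 M. Second dissociation HSO₄⁻ ⇌ H⁺ + SO₄²⁻: let x = [SO₄²⁻]. Ka₂ = (C + x)·x / (C − x) = 1.23e-02 → x² + (C + Ka₂)·x − Ka₂·C = 0 → x² + 0.17230·x − 1.968e-03 = 0. x = (−0.17230 + √(0.17230² + 4 × 1.968e-03)) / 2 = 1.0751e-02 M. [H⁺] = C + x = 0.16 + 1.0751e-02 = 1.7075e-01 M. pH = -log(1.7075e-01) = 0.77.

pH = 0.77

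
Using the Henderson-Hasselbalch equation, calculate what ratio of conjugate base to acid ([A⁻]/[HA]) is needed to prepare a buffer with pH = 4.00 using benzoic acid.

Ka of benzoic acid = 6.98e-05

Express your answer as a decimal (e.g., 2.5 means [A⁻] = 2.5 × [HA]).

pKa = -log(6.98e-05) = 4.1561. pH = pKa + log([A⁻]/[HA]), so log([A⁻]/[HA]) = pH − pKa = 4.00 − 4.1561 = -0.1561. [A⁻]/[HA] = 10^(-0.1561) = 0.698

[A⁻]/[HA] = 0.698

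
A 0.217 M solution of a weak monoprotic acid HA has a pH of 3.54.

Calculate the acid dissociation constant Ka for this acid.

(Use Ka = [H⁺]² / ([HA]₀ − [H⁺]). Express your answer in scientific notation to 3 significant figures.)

[H⁺] = 10^(−pH) = 10^(−3.54) = 2.884e-04 M. For HA ⇌ H⁺ + A⁻, Ka = [H⁺][A⁻]/[HA] = [H⁺]² / ([HA]₀ − [H⁺]) = (2.884e-04)² / (0.217 − 2.884e-04) = 3.84e-07.

K_a = 3.84e-07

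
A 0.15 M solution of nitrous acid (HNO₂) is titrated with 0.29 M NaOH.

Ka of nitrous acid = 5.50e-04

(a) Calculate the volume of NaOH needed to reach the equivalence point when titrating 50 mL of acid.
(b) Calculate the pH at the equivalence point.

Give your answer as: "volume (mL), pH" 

moles acid = 0.15 × 50/1000 = 0.0075 mol; V_base = moles/0.29 × 1000 = 25.9 mL. At equivalence only the conjugate base is present: [A⁻] = 0.0075/0.076 = 9.8864e-02 M. Kb = Kw/Ka = 1.82e-11; [OH⁻] = √(Kb × [A⁻]) = 1.3407e-06; pOH = 5.87; pH = 14 - pOH = 8.13.

V = 25.9 mL, pH = 8.13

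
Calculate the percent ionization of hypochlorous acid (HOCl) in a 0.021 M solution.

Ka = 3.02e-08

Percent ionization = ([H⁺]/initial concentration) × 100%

Using Ka equilibrium: x² + Ka×x - Ka×C = 0. Solving: [H⁺] = 2.5168e-05. Percent = (2.5168e-05/0.021) × 100

Percent ionization = 0.12%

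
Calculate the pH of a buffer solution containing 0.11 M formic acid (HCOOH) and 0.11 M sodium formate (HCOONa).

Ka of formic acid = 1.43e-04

pKa = -log(1.43e-04) = 3.84. pH = pKa + log([A⁻]/[HA]) = 3.84 + log(0.11/0.11)

pH = 3.84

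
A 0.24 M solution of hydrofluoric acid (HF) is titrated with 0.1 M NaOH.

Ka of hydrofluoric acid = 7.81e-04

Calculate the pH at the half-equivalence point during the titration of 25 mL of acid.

At half-equivalence [HA] = [A⁻], so Henderson-Hasselbalch gives pH = pKa = -log(7.81e-04) = 3.11.

pH = pKa = 3.11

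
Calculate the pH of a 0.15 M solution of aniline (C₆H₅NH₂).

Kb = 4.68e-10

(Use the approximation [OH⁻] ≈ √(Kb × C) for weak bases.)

[OH⁻] = √(Kb × C) = √(4.68e-10 × 0.15) = 8.3785e-06. pOH = 5.08, pH = 14 - pOH

pH = 8.92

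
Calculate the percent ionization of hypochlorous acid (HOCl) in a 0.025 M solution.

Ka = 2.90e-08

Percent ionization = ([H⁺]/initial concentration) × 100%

Using Ka equilibrium: x² + Ka×x - Ka×C = 0. Solving: [H⁺] = 2.6911e-05. Percent = (2.6911e-05/0.025) × 100

Percent ionization = 0.108%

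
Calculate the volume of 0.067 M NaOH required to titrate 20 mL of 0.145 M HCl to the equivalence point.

At equivalence: moles acid = moles base. moles HCl = 0.145 × 20/1000 = 0.0029 mol. V_base = moles / 0.067 × 1000 = 43.3 mL.

V_{base} = 43.3 mL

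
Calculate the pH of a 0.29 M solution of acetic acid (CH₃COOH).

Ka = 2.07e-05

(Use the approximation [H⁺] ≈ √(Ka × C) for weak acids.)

[H⁺] = √(Ka × C) = √(2.07e-05 × 0.29) = 2.4501e-03. pH = -log(2.4501e-03)

pH = 2.61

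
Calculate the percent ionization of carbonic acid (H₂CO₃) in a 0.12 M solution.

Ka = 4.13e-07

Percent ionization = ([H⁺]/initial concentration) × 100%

Using Ka equilibrium: x² + Ka×x - Ka×C = 0. Solving: [H⁺] = 2.2241e-04. Percent = (2.2241e-04/0.12) × 100

Percent ionization = 0.185%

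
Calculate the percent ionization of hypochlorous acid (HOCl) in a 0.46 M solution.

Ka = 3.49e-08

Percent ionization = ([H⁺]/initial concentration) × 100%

Using Ka equilibrium: x² + Ka×x - Ka×C = 0. Solving: [H⁺] = 1.2669e-04. Percent = (1.2669e-04/0.46) × 100

Percent ionization = 0.0275%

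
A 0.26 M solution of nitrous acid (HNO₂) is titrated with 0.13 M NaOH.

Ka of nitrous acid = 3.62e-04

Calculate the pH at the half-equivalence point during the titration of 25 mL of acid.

At half-equivalence [HA] = [A⁻], so Henderson-Hasselbalch gives pH = pKa = -log(3.62e-04) = 3.44.

pH = pKa = 3.44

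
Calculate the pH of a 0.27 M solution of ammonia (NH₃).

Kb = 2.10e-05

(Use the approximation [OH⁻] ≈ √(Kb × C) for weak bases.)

[OH⁻] = √(Kb × C) = √(2.10e-05 × 0.27) = 2.3812e-03. pOH = 2.62, pH = 14 - pOH

pH = 11.38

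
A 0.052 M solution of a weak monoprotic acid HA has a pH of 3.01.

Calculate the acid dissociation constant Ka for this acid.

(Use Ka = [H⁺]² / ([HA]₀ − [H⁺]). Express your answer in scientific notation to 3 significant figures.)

[H⁺] = 10^(−pH) = 10^(−3.01) = 9.772e-04 M. For HA ⇌ H⁺ + A⁻, Ka = [H⁺][A⁻]/[HA] = [H⁺]² / ([HA]₀ − [H⁺]) = (9.772e-04)² / (0.052 − 9.772e-04) = 1.87e-05.

K_a = 1.87e-05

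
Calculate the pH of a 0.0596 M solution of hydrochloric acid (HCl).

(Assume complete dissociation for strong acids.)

[H⁺] = 0.0596 M for strong acid. pH = -log[H⁺] = -log(0.0596)

pH = 1.22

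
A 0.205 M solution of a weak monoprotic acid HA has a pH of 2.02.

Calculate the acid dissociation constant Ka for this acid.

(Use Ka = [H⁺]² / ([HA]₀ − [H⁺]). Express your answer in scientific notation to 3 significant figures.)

[H⁺] = 10^(−pH) = 10^(−2.02) = 9.550e-03 M. For HA ⇌ H⁺ + A⁻, Ka = [H⁺][A⁻]/[HA] = [H⁺]² / ([HA]₀ − [H⁺]) = (9.550e-03)² / (0.205 − 9.550e-03) = 4.67e-04.

K_a = 4.67e-04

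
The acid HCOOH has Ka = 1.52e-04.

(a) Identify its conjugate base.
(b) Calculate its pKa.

(a) The conjugate base is formed by removing one H⁺ from HCOOH, giving HCOO⁻. (b) pKa = -log(Ka) = -log(1.52e-04) = 3.82.

Conjugate base: HCOO⁻; pK_a = 3.82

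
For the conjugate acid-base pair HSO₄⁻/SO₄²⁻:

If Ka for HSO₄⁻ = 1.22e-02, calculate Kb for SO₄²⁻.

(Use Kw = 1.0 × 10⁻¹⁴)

For a conjugate pair Ka × Kb = Kw, so Kb = Kw/Ka = 1.0 × 10⁻¹⁴ / 1.22e-02 = 8.20e-13.

K_b = 8.20e-13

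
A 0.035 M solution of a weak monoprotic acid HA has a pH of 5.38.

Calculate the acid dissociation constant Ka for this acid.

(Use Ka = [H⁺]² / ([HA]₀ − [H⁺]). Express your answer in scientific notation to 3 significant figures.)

[H⁺] = 10^(−pH) = 10^(−5.38) = 4.169e-06 M. For HA ⇌ H⁺ + A⁻, Ka = [H⁺][A⁻]/[HA] = [H⁺]² / ([HA]₀ − [H⁺]) = (4.169e-06)² / (0.035 − 4.169e-06) = 4.97e-10.

K_a = 4.97e-10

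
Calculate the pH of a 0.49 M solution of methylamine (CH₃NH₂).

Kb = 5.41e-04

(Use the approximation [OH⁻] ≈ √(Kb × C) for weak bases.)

[OH⁻] = √(Kb × C) = √(5.41e-04 × 0.49) = 1.6282e-02. pOH = 1.79, pH = 14 - pOH

pH = 12.21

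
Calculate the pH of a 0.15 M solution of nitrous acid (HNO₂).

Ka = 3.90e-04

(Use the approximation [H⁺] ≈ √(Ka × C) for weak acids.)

[H⁺] = √(Ka × C) = √(3.90e-04 × 0.15) = 7.6485e-03. pH = -log(7.6485e-03)

pH = 2.12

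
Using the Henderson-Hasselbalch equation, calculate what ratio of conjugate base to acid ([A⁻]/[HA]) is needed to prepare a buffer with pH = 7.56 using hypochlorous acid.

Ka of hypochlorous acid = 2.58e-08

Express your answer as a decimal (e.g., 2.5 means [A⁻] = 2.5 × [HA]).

pKa = -log(2.58e-08) = 7.5884. pH = pKa + log([A⁻]/[HA]), so log([A⁻]/[HA]) = pH − pKa = 7.56 − 7.5884 = -0.0284. [A⁻]/[HA] = 10^(-0.0284) = 0.937

[A⁻]/[HA] = 0.937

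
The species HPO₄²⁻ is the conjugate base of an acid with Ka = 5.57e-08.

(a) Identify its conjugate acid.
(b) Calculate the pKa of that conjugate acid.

(a) The conjugate acid is formed by adding one H⁺ to HPO₄²⁻, giving H₂PO₄⁻. (b) pKa = -log(Ka) = -log(5.57e-08) = 7.25.

Conjugate acid: H₂PO₄⁻; pK_a = 7.25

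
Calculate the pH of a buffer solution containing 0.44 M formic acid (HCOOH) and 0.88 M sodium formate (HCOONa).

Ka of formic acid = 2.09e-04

pKa = -log(2.09e-04) = 3.68. pH = pKa + log([A⁻]/[HA]) = 3.68 + log(0.88/0.44)

pH = 3.98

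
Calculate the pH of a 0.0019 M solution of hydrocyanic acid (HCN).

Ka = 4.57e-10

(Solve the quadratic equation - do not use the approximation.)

x² + Ka×x - Ka×C = 0. Using quadratic formula: [H⁺] = 9.3160e-07

pH = 6.03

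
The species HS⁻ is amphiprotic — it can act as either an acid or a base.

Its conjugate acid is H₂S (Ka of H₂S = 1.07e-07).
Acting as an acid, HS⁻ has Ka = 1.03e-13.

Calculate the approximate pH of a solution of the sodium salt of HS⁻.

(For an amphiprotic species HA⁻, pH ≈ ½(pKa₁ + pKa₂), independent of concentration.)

pKa₁ = -log(1.07e-07) = 6.97; pKa₂ = -log(1.03e-13) = 12.99. For an amphiprotic species, pH ≈ ½(pKa₁ + pKa₂) = ½(6.97 + 12.99) = 9.98.

pH = 9.98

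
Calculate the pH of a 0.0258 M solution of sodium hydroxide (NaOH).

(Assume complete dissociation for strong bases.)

[OH⁻] = 0.0258 M for strong base. pOH = -log[OH⁻] = 1.59, pH = 14 - pOH

pH = 12.41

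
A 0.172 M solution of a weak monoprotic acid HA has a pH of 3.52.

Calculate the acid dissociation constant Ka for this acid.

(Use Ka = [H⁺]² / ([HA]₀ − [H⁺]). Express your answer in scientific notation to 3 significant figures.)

[H⁺] = 10^(−pH) = 10^(−3.52) = 3.020e-04 M. For HA ⇌ H⁺ + A⁻, Ka = [H⁺][A⁻]/[HA] = [H⁺]² / ([HA]₀ − [H⁺]) = (3.020e-04)² / (0.172 − 3.020e-04) = 5.31e-07.

K_a = 5.31e-07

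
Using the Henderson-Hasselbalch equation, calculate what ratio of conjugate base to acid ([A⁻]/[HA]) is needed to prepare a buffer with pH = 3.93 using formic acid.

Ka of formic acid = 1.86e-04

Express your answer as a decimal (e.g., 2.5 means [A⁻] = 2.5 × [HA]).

pKa = -log(1.86e-04) = 3.7305. pH = pKa + log([A⁻]/[HA]), so log([A⁻]/[HA]) = pH − pKa = 3.93 − 3.7305 = 0.1995. [A⁻]/[HA] = 10^(0.1995) = 1.58

[A⁻]/[HA] = 1.58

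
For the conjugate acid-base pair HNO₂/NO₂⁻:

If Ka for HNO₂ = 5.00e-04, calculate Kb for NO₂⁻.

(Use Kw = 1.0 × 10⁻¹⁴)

For a conjugate pair Ka × Kb = Kw, so Kb = Kw/Ka = 1.0 × 10⁻¹⁴ / 5.00e-04 = 2.00e-11.

K_b = 2.00e-11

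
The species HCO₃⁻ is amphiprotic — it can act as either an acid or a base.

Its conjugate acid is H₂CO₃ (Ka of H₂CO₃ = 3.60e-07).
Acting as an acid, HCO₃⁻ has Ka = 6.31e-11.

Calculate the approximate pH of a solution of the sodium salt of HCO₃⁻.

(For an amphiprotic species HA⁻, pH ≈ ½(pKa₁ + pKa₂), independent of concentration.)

pKa₁ = -log(3.60e-07) = 6.44; pKa₂ = -log(6.31e-11) = 10.20. For an amphiprotic species, pH ≈ ½(pKa₁ + pKa₂) = ½(6.44 + 10.20) = 8.32.

pH = 8.32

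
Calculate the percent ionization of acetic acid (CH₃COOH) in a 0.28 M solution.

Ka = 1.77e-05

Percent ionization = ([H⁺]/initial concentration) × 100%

Using Ka equilibrium: x² + Ka×x - Ka×C = 0. Solving: [H⁺] = 2.2174e-03. Percent = (2.2174e-03/0.28) × 100

Percent ionization = 0.792%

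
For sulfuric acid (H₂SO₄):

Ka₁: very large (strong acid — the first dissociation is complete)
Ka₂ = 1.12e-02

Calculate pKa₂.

pKa₂ = -log(Ka₂) = -log(1.12e-02) = 1.95.

pK_{a2} = 1.95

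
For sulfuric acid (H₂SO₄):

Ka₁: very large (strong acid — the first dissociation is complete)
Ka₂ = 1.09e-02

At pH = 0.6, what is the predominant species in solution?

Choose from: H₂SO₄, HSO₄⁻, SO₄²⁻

The first dissociation is complete, so H₂SO₄ itself is never the predominant species in water; pKa₂ = -log(1.09e-02) = 1.96. For a polyprotic acid the predominant species crosses at each pKa: below pKa_n the protonated form dominates, above it the deprotonated form does. At pH = 0.6, the predominant species is HSO₄⁻.

HSO₄⁻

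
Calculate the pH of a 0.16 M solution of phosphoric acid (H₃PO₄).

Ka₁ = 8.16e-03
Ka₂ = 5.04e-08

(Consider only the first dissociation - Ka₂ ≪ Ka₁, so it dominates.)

First dissociation dominates. From Ka₁ = [H⁺][HA⁻]/[H₂A], x² + Ka₁·x − Ka₁·C = 0 with C = 0.16 M and Ka₁ = 8.16e-03. Solving: [H⁺] = (−Ka₁ + √(Ka₁² + 4·Ka₁·C)) / 2 = 3.2283e-02 M. pH = -log(3.2283e-02) = 1.49.

pH = 1.49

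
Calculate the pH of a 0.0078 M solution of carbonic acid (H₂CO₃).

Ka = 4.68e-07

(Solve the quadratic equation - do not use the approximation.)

x² + Ka×x - Ka×C = 0. Using quadratic formula: [H⁺] = 6.0185e-05

pH = 4.22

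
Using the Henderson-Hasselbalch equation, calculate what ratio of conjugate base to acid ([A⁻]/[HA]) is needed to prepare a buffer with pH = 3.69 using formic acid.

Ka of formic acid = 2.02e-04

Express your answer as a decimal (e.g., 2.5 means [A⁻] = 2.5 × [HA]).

pKa = -log(2.02e-04) = 3.6946. pH = pKa + log([A⁻]/[HA]), so log([A⁻]/[HA]) = pH − pKa = 3.69 − 3.6946 = -0.0046. [A⁻]/[HA] = 10^(-0.0046) = 0.989

[A⁻]/[HA] = 0.989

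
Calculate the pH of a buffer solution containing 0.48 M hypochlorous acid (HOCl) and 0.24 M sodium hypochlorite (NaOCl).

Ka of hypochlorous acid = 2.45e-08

pKa = -log(2.45e-08) = 7.61. pH = pKa + log([A⁻]/[HA]) = 7.61 + log(0.24/0.48)

pH = 7.31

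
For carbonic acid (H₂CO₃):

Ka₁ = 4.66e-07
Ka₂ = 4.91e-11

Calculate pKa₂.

pKa₂ = -log(Ka₂) = -log(4.91e-11) = 10.31.

pK_{a2} = 10.31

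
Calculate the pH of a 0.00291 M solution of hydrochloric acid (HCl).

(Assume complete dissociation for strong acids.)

[H⁺] = 0.00291 M for strong acid. pH = -log[H⁺] = -log(0.00291)

pH = 2.54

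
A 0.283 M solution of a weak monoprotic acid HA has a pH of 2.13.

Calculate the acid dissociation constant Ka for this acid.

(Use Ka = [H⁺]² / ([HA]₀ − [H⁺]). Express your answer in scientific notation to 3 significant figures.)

[H⁺] = 10^(−pH) = 10^(−2.13) = 7.413e-03 M. For HA ⇌ H⁺ + A⁻, Ka = [H⁺][A⁻]/[HA] = [H⁺]² / ([HA]₀ − [H⁺]) = (7.413e-03)² / (0.283 − 7.413e-03) = 1.99e-04.

K_a = 1.99e-04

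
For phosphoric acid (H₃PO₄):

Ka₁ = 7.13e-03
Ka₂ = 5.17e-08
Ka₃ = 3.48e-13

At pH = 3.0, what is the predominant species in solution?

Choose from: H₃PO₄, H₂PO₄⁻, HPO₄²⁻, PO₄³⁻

pKa₁ = 2.15, pKa₂ = 7.29, pKa₃ = 12.46. For a polyprotic acid the predominant species crosses at each pKa: below pKa_n the protonated form dominates, above it the deprotonated form does. At pH = 3.0, the predominant species is H₂PO₄⁻.

H₂PO₄⁻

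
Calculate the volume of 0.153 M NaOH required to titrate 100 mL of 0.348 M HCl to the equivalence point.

At equivalence: moles acid = moles base. moles HCl = 0.348 × 100/1000 = 0.0348 mol. V_base = moles / 0.153 × 1000 = 227.5 mL.

V_{base} = 227.5 mL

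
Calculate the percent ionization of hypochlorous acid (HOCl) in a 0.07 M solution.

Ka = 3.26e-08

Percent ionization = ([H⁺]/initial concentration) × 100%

Using Ka equilibrium: x² + Ka×x - Ka×C = 0. Solving: [H⁺] = 4.7754e-05. Percent = (4.7754e-05/0.07) × 100

Percent ionization = 0.0682%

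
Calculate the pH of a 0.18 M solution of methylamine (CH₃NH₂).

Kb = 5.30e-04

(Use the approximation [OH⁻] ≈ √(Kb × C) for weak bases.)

[OH⁻] = √(Kb × C) = √(5.30e-04 × 0.18) = 9.7673e-03. pOH = 2.01, pH = 14 - pOH

pH = 11.99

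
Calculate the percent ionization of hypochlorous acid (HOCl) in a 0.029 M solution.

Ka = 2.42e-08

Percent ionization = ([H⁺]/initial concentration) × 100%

Using Ka equilibrium: x² + Ka×x - Ka×C = 0. Solving: [H⁺] = 2.6479e-05. Percent = (2.6479e-05/0.029) × 100

Percent ionization = 0.0913%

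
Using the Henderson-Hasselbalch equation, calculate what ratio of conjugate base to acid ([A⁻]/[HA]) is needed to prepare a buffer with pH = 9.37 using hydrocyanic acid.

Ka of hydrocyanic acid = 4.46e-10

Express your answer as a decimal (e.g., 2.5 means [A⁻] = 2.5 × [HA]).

pKa = -log(4.46e-10) = 9.3507. pH = pKa + log([A⁻]/[HA]), so log([A⁻]/[HA]) = pH − pKa = 9.37 − 9.3507 = 0.0193. [A⁻]/[HA] = 10^(0.0193) = 1.05

[A⁻]/[HA] = 1.05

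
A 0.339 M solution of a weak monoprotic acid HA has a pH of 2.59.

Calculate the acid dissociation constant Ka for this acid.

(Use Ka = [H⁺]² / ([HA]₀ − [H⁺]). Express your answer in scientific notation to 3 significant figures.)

[H⁺] = 10^(−pH) = 10^(−2.59) = 2.570e-03 M. For HA ⇌ H⁺ + A⁻, Ka = [H⁺][A⁻]/[HA] = [H⁺]² / ([HA]₀ − [H⁺]) = (2.570e-03)² / (0.339 − 2.570e-03) = 1.96e-05.

K_a = 1.96e-05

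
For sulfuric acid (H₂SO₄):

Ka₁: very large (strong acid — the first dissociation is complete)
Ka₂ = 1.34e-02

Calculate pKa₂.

pKa₂ = -log(Ka₂) = -log(1.34e-02) = 1.87.

pK_{a2} = 1.87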